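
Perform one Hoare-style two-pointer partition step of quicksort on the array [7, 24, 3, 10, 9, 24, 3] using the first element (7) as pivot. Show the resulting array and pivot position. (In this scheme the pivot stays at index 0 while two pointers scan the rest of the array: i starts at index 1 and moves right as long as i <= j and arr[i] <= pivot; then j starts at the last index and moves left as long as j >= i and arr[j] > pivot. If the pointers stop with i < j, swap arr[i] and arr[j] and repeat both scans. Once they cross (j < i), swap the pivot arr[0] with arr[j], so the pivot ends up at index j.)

Hoare-style two-pointer partition with pivot = 7:

Initial array: [7, 24, 3, 10, 9, 24, 3]

Pointers start at i = 1, j = 6.
i stops at index 1 (arr[1]=24 > 7), j stops at index 6 (arr[6]=3 <= 7): swap arr[1] and arr[6], array becomes [7, 3, 3, 10, 9, 24, 24]
i ends at 3, j ends at 2: the pointers have crossed (j < i), so scanning stops.

Swap pivot arr[0] with arr[2] to place pivot at position 2: [3, 3, 7, 10, 9, 24, 24]
Pivot position: 2

After partitioning with pivot 7, the array becomes [3, 3, 7, 10, 9, 24, 24]. The pivot is placed at index 2. All elements to the left of the pivot are <= 7, and all elements to the right are > 7.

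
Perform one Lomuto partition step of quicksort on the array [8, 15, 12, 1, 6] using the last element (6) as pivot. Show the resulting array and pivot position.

Lomuto partition with pivot = 6:

Initial array: [8, 15, 12, 1, 6]

arr[0]=8 > 6: no swap
arr[1]=15 > 6: no swap
arr[2]=12 > 6: no swap
arr[3]=1 <= 6: swap with position 0, array becomes [1, 15, 12, 8, 6]

Place pivot at position 1: [1, 6, 12, 8, 15]
Pivot position: 1

After partitioning with pivot 6, the array becomes [1, 6, 12, 8, 15]. The pivot is placed at index 1. All elements to the left of the pivot are <= 6, and all elements to the right are > 6.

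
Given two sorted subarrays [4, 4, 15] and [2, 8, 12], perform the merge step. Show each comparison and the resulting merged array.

Merging process:

Compare 4 vs 2: take 2 from right. Merged: [2]
Compare 4 vs 8: take 4 from left. Merged: [2, 4]
Compare 4 vs 8: take 4 from left. Merged: [2, 4, 4]
Compare 15 vs 8: take 8 from right. Merged: [2, 4, 4, 8]
Compare 15 vs 12: take 12 from right. Merged: [2, 4, 4, 8, 12]
Append remaining from left: [15]. Merged: [2, 4, 4, 8, 12, 15]

Final merged array: [2, 4, 4, 8, 12, 15]
Total comparisons: 5

The merged array is [2, 4, 4, 8, 12, 15], requiring 5 comparisons. The merge step runs in O(n) time where n is the total number of elements.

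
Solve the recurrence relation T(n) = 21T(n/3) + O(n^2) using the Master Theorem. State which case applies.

Master Theorem for T(n) = 21T(n/3) + O(n^2):

a = 21, b = 3, c = 2
log_b(a) = log_3(21) = 2.7712

Case 1: c = 2 < log_3(21) = 2.7712
T(n) = O(n^(log_3 21))

For T(n) = 21T(n/3) + O(n^2): log_3(21) = 2.7712. This is Case 1 of the Master Theorem (c < log_b(a), work dominated by leaves), giving O(n^(log_3 21)).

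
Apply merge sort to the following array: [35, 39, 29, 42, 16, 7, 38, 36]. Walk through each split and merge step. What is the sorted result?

Merge sort trace:

Split: [35, 39, 29, 42, 16, 7, 38, 36] -> [35, 39, 29, 42] and [16, 7, 38, 36]
  Split: [35, 39, 29, 42] -> [35, 39] and [29, 42]
    Split: [35, 39] -> [35] and [39]
    Merge: [35] + [39] -> [35, 39]
    Split: [29, 42] -> [29] and [42]
    Merge: [29] + [42] -> [29, 42]
  Merge: [35, 39] + [29, 42] -> [29, 35, 39, 42]
  Split: [16, 7, 38, 36] -> [16, 7] and [38, 36]
    Split: [16, 7] -> [16] and [7]
    Merge: [16] + [7] -> [7, 16]
    Split: [38, 36] -> [38] and [36]
    Merge: [38] + [36] -> [36, 38]
  Merge: [7, 16] + [36, 38] -> [7, 16, 36, 38]
Merge: [29, 35, 39, 42] + [7, 16, 36, 38] -> [7, 16, 29, 35, 36, 38, 39, 42]

Final sorted array: [7, 16, 29, 35, 36, 38, 39, 42]

The merge sort proceeds by recursively splitting the array and merging sorted halves.
After all merges, the sorted array is [7, 16, 29, 35, 36, 38, 39, 42].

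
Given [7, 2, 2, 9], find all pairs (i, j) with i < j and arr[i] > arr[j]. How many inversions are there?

Finding inversions in [7, 2, 2, 9]:

(0, 1): arr[0]=7 > arr[1]=2
(0, 2): arr[0]=7 > arr[2]=2

Total inversions: 2

The array has 2 inversion(s): (0,1), (0,2). Each pair (i,j) satisfies i < j and arr[i] > arr[j].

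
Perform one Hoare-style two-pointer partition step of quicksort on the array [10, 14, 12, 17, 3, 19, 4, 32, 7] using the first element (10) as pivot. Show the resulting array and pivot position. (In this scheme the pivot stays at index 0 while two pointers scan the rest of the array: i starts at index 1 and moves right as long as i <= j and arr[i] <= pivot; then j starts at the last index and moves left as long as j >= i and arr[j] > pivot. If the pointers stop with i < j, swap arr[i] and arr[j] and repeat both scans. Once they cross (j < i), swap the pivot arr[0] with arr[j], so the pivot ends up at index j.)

Hoare-style two-pointer partition with pivot = 10:

Initial array: [10, 14, 12, 17, 3, 19, 4, 32, 7]

Pointers start at i = 1, j = 8.
i stops at index 1 (arr[1]=14 > 10), j stops at index 8 (arr[8]=7 <= 10): swap arr[1] and arr[8], array becomes [10, 7, 12, 17, 3, 19, 4, 32, 14]
i stops at index 2 (arr[2]=12 > 10), j stops at index 6 (arr[6]=4 <= 10): swap arr[2] and arr[6], array becomes [10, 7, 4, 17, 3, 19, 12, 32, 14]
i stops at index 3 (arr[3]=17 > 10), j stops at index 4 (arr[4]=3 <= 10): swap arr[3] and arr[4], array becomes [10, 7, 4, 3, 17, 19, 12, 32, 14]
i ends at 4, j ends at 3: the pointers have crossed (j < i), so scanning stops.

Swap pivot arr[0] with arr[3] to place pivot at position 3: [3, 7, 4, 10, 17, 19, 12, 32, 14]
Pivot position: 3

After partitioning with pivot 10, the array becomes [3, 7, 4, 10, 17, 19, 12, 32, 14]. The pivot is placed at index 3. All elements to the left of the pivot are <= 10, and all elements to the right are > 10.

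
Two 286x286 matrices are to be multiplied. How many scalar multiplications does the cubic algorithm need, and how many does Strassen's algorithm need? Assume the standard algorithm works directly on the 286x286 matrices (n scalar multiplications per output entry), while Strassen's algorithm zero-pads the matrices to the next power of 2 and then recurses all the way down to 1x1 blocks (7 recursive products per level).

Matrix multiplication for 286x286 matrices:

Strassen's algorithm requires power-of-2 dimensions. Pad 286x286 to 512x512 (next power of 2).

Standard algorithm: 286^3 = 23393656 multiplications
Strassen's algorithm: 7^(log2(512)) = 7^9 = 40353607 multiplications
Difference: 23393656 - 40353607 = -16959951 (Strassen uses MORE here due to padding overhead — for small or just-over-power-of-2 n, padding can outweigh the per-level savings)

Standard: 23393656 multiplications (286^3). Strassen: 40353607 multiplications (7^9, after padding to 512x512). Strassen reduces 8 recursive multiplications to 7 at each level.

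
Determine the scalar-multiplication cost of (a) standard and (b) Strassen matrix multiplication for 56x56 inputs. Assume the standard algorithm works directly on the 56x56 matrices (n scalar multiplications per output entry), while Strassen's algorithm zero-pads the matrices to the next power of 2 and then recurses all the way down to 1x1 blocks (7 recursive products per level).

Matrix multiplication for 56x56 matrices:

Strassen's algorithm requires power-of-2 dimensions. Pad 56x56 to 64x64 (next power of 2).

Standard algorithm: 56^3 = 175616 multiplications
Strassen's algorithm: 7^(log2(64)) = 7^6 = 117649 multiplications
Savings: 175616 - 117649 = 57967 multiplications

Standard: 175616 multiplications (56^3). Strassen: 117649 multiplications (7^6, after padding to 64x64). Strassen reduces 8 recursive multiplications to 7 at each level.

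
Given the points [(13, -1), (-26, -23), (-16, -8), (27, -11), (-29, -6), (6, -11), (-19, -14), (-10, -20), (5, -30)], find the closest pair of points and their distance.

Computing all pairwise distances among 9 points:

d((13, -1), (-26, -23)) = 44.7772
d((13, -1), (-16, -8)) = 29.8329
d((13, -1), (27, -11)) = 17.2047
d((13, -1), (-29, -6)) = 42.2966
d((13, -1), (6, -11)) = 12.2066
d((13, -1), (-19, -14)) = 34.5398
d((13, -1), (-10, -20)) = 29.8329
d((13, -1), (5, -30)) = 30.0832
d((-26, -23), (-16, -8)) = 18.0278
d((-26, -23), (27, -11)) = 54.3415
d((-26, -23), (-29, -6)) = 17.2627
d((-26, -23), (6, -11)) = 34.176
d((-26, -23), (-19, -14)) = 11.4018
d((-26, -23), (-10, -20)) = 16.2788
d((-26, -23), (5, -30)) = 31.7805
d((-16, -8), (27, -11)) = 43.1045
d((-16, -8), (-29, -6)) = 13.1529
d((-16, -8), (6, -11)) = 22.2036
d((-16, -8), (-19, -14)) = 6.7082 <-- minimum
d((-16, -8), (-10, -20)) = 13.4164
d((-16, -8), (5, -30)) = 30.4138
d((27, -11), (-29, -6)) = 56.2228
d((27, -11), (6, -11)) = 21.0
d((27, -11), (-19, -14)) = 46.0977
d((27, -11), (-10, -20)) = 38.0789
d((27, -11), (5, -30)) = 29.0689
d((-29, -6), (6, -11)) = 35.3553
d((-29, -6), (-19, -14)) = 12.8062
d((-29, -6), (-10, -20)) = 23.6008
d((-29, -6), (5, -30)) = 41.6173
d((6, -11), (-19, -14)) = 25.1794
d((6, -11), (-10, -20)) = 18.3576
d((6, -11), (5, -30)) = 19.0263
d((-19, -14), (-10, -20)) = 10.8167
d((-19, -14), (5, -30)) = 28.8444
d((-10, -20), (5, -30)) = 18.0278

Closest pair: (-16, -8) and (-19, -14) with distance 6.7082

The closest pair is (-16, -8) and (-19, -14) with Euclidean distance 6.7082. For 9 points, brute-force pairwise comparison is shown above. For large n, the divide-and-conquer algorithm (sort by x, recurse on halves, check the dividing strip) achieves O(n log n).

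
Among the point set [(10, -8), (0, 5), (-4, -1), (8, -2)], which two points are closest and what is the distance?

Computing all pairwise distances among 4 points:

d((10, -8), (0, 5)) = 16.4012
d((10, -8), (-4, -1)) = 15.6525
d((10, -8), (8, -2)) = 6.3246 <-- minimum
d((0, 5), (-4, -1)) = 7.2111
d((0, 5), (8, -2)) = 10.6301
d((-4, -1), (8, -2)) = 12.0416

Closest pair: (10, -8) and (8, -2) with distance 6.3246

The closest pair is (10, -8) and (8, -2) with Euclidean distance 6.3246. For 4 points, brute-force pairwise comparison is shown above. For large n, the divide-and-conquer algorithm (sort by x, recurse on halves, check the dividing strip) achieves O(n log n).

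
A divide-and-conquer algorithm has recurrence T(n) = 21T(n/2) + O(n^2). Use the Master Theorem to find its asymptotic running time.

Master Theorem for T(n) = 21T(n/2) + O(n^2):

a = 21, b = 2, c = 2
log_b(a) = log_2(21) = 4.3923

Case 1: c = 2 < log_2(21) = 4.3923
T(n) = O(n^(log_2 21))

For T(n) = 21T(n/2) + O(n^2): log_2(21) = 4.3923. This is Case 1 of the Master Theorem (c < log_b(a), work dominated by leaves), giving O(n^(log_2 21)).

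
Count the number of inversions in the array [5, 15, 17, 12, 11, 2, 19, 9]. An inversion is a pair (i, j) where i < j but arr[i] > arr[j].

Finding inversions in [5, 15, 17, 12, 11, 2, 19, 9]:

(0, 5): arr[0]=5 > arr[5]=2
(1, 3): arr[1]=15 > arr[3]=12
(1, 4): arr[1]=15 > arr[4]=11
(1, 5): arr[1]=15 > arr[5]=2
(1, 7): arr[1]=15 > arr[7]=9
(2, 3): arr[2]=17 > arr[3]=12
(2, 4): arr[2]=17 > arr[4]=11
(2, 5): arr[2]=17 > arr[5]=2
(2, 7): arr[2]=17 > arr[7]=9
(3, 4): arr[3]=12 > arr[4]=11
(3, 5): arr[3]=12 > arr[5]=2
(3, 7): arr[3]=12 > arr[7]=9
(4, 5): arr[4]=11 > arr[5]=2
(4, 7): arr[4]=11 > arr[7]=9
(6, 7): arr[6]=19 > arr[7]=9

Total inversions: 15

The array has 15 inversion(s): (0,5), (1,3), (1,4), (1,5), (1,7), (2,3), (2,4), (2,5), (2,7), (3,4), (3,5), (3,7), (4,5), (4,7), (6,7). Each pair (i,j) satisfies i < j and arr[i] > arr[j].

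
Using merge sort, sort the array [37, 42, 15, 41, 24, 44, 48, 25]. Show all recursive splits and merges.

Merge sort trace:

Split: [37, 42, 15, 41, 24, 44, 48, 25] -> [37, 42, 15, 41] and [24, 44, 48, 25]
  Split: [37, 42, 15, 41] -> [37, 42] and [15, 41]
    Split: [37, 42] -> [37] and [42]
    Merge: [37] + [42] -> [37, 42]
    Split: [15, 41] -> [15] and [41]
    Merge: [15] + [41] -> [15, 41]
  Merge: [37, 42] + [15, 41] -> [15, 37, 41, 42]
  Split: [24, 44, 48, 25] -> [24, 44] and [48, 25]
    Split: [24, 44] -> [24] and [44]
    Merge: [24] + [44] -> [24, 44]
    Split: [48, 25] -> [48] and [25]
    Merge: [48] + [25] -> [25, 48]
  Merge: [24, 44] + [25, 48] -> [24, 25, 44, 48]
Merge: [15, 37, 41, 42] + [24, 25, 44, 48] -> [15, 24, 25, 37, 41, 42, 44, 48]

Final sorted array: [15, 24, 25, 37, 41, 42, 44, 48]

The merge sort proceeds by recursively splitting the array and merging sorted halves.
After all merges, the sorted array is [15, 24, 25, 37, 41, 42, 44, 48].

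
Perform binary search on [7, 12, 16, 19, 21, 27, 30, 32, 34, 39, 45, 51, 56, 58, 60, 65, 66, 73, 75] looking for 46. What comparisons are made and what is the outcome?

Binary search for 46 in [7, 12, 16, 19, 21, 27, 30, 32, 34, 39, 45, 51, 56, 58, 60, 65, 66, 73, 75]:

lo=0, hi=18, mid=9, arr[mid]=39 -> 39 < 46, search right half
lo=10, hi=18, mid=14, arr[mid]=60 -> 60 > 46, search left half
lo=10, hi=13, mid=11, arr[mid]=51 -> 51 > 46, search left half
lo=10, hi=10, mid=10, arr[mid]=45 -> 45 < 46, search right half
lo=11 > hi=10, target 46 not found

Binary search determines that 46 is not in the array after 4 comparisons. The search space was exhausted without finding the target.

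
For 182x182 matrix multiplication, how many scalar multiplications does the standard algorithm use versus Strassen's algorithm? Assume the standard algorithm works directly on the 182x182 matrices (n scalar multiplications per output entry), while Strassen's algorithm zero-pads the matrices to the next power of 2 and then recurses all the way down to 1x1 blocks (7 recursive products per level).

Matrix multiplication for 182x182 matrices:

Strassen's algorithm requires power-of-2 dimensions. Pad 182x182 to 256x256 (next power of 2).

Standard algorithm: 182^3 = 6028568 multiplications
Strassen's algorithm: 7^(log2(256)) = 7^8 = 5764801 multiplications
Savings: 6028568 - 5764801 = 263767 multiplications

Standard: 6028568 multiplications (182^3). Strassen: 5764801 multiplications (7^8, after padding to 256x256). Strassen reduces 8 recursive multiplications to 7 at each level.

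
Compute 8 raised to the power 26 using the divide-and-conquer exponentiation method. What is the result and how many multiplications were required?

Computing 8^26 by squaring (build up from 8^1; each line after the first costs one multiplication):

8^1 = 8
8^2 = (8^1)^2 = 8^2 = 64
8^3 = 8 * 8^2 = 8 * 64 = 512
8^6 = (8^3)^2 = 512^2 = 262144
8^12 = (8^6)^2 = 262144^2 = 68719476736
8^13 = 8 * 8^12 = 8 * 68719476736 = 549755813888
8^26 = (8^13)^2 = 549755813888^2 = 302231454903657293676544

Result: 302231454903657293676544
Multiplications needed: 6 (6 lines after 8^1)

8^26 = 302231454903657293676544. Using exponentiation by squaring, this requires 6 multiplications. The key idea: if the exponent is even, square the half-power; if odd, multiply by the base once.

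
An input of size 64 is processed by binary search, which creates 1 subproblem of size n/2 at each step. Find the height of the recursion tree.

For divide and conquer with division factor 2:

Problem sizes at each level:
Level 0: 64
Level 1: 32
Level 2: 16
Level 3: 8
Level 4: 4
Level 5: 2
Level 6: 1

The root is level 0 and the size-1 base case is level 6 (the tree spans levels 0 through 6, i.e. 7 levels counting the root), so the depth is the number of divisions: log_2(64) = 6

The recursion tree depth is log_2(64) = 6. At each level, the problem size is divided by 2, so it takes 6 divisions to reduce to a base case of size 1. The algorithm makes 1 recursive call at each level.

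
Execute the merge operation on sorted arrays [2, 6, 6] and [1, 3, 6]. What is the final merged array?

Merging process:

Compare 2 vs 1: take 1 from right. Merged: [1]
Compare 2 vs 3: take 2 from left. Merged: [1, 2]
Compare 6 vs 3: take 3 from right. Merged: [1, 2, 3]
Compare 6 vs 6: take 6 from left. Merged: [1, 2, 3, 6]
Compare 6 vs 6: take 6 from left. Merged: [1, 2, 3, 6, 6]
Append remaining from right: [6]. Merged: [1, 2, 3, 6, 6, 6]

Final merged array: [1, 2, 3, 6, 6, 6]
Total comparisons: 5

The merged array is [1, 2, 3, 6, 6, 6], requiring 5 comparisons. The merge step runs in O(n) time where n is the total number of elements.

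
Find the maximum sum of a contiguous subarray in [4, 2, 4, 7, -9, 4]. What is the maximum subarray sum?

Using Kadane's algorithm on [4, 2, 4, 7, -9, 4]:

Scanning through the array:
Position 1 (value 2): max_ending_here = 6, max_so_far = 6
Position 2 (value 4): max_ending_here = 10, max_so_far = 10
Position 3 (value 7): max_ending_here = 17, max_so_far = 17
Position 4 (value -9): max_ending_here = 8, max_so_far = 17
Position 5 (value 4): max_ending_here = 12, max_so_far = 17

Maximum subarray: [4, 2, 4, 7]
Maximum sum: 17

The maximum subarray is [4, 2, 4, 7] with sum 17. This subarray runs from index 0 to index 3.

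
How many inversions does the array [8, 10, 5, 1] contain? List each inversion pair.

Finding inversions in [8, 10, 5, 1]:

(0, 2): arr[0]=8 > arr[2]=5
(0, 3): arr[0]=8 > arr[3]=1
(1, 2): arr[1]=10 > arr[2]=5
(1, 3): arr[1]=10 > arr[3]=1
(2, 3): arr[2]=5 > arr[3]=1

Total inversions: 5

The array has 5 inversion(s): (0,2), (0,3), (1,2), (1,3), (2,3). Each pair (i,j) satisfies i < j and arr[i] > arr[j].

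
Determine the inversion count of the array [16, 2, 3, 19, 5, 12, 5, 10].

Finding inversions in [16, 2, 3, 19, 5, 12, 5, 10]:

(0, 1): arr[0]=16 > arr[1]=2
(0, 2): arr[0]=16 > arr[2]=3
(0, 4): arr[0]=16 > arr[4]=5
(0, 5): arr[0]=16 > arr[5]=12
(0, 6): arr[0]=16 > arr[6]=5
(0, 7): arr[0]=16 > arr[7]=10
(3, 4): arr[3]=19 > arr[4]=5
(3, 5): arr[3]=19 > arr[5]=12
(3, 6): arr[3]=19 > arr[6]=5
(3, 7): arr[3]=19 > arr[7]=10
(5, 6): arr[5]=12 > arr[6]=5
(5, 7): arr[5]=12 > arr[7]=10

Total inversions: 12

The array has 12 inversion(s): (0,1), (0,2), (0,4), (0,5), (0,6), (0,7), (3,4), (3,5), (3,6), (3,7), (5,6), (5,7). Each pair (i,j) satisfies i < j and arr[i] > arr[j].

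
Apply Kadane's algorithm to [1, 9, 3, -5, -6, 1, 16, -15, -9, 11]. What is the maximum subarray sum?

Using Kadane's algorithm on [1, 9, 3, -5, -6, 1, 16, -15, -9, 11]:

Scanning through the array:
Position 1 (value 9): max_ending_here = 10, max_so_far = 10
Position 2 (value 3): max_ending_here = 13, max_so_far = 13
Position 3 (value -5): max_ending_here = 8, max_so_far = 13
Position 4 (value -6): max_ending_here = 2, max_so_far = 13
Position 5 (value 1): max_ending_here = 3, max_so_far = 13
Position 6 (value 16): max_ending_here = 19, max_so_far = 19
Position 7 (value -15): max_ending_here = 4, max_so_far = 19
Position 8 (value -9): max_ending_here = -5, max_so_far = 19
Position 9 (value 11): max_ending_here = 11, max_so_far = 19

Maximum subarray: [1, 9, 3, -5, -6, 1, 16]
Maximum sum: 19

The maximum subarray is [1, 9, 3, -5, -6, 1, 16] with sum 19. This subarray runs from index 0 to index 6.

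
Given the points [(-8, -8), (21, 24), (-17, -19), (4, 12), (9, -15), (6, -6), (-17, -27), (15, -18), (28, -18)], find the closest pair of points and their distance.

Computing all pairwise distances among 9 points:

d((-8, -8), (21, 24)) = 43.1856
d((-8, -8), (-17, -19)) = 14.2127
d((-8, -8), (4, 12)) = 23.3238
d((-8, -8), (9, -15)) = 18.3848
d((-8, -8), (6, -6)) = 14.1421
d((-8, -8), (-17, -27)) = 21.0238
d((-8, -8), (15, -18)) = 25.0799
d((-8, -8), (28, -18)) = 37.3631
d((21, 24), (-17, -19)) = 57.3847
d((21, 24), (4, 12)) = 20.8087
d((21, 24), (9, -15)) = 40.8044
d((21, 24), (6, -6)) = 33.541
d((21, 24), (-17, -27)) = 63.6003
d((21, 24), (15, -18)) = 42.4264
d((21, 24), (28, -18)) = 42.5793
d((-17, -19), (4, 12)) = 37.4433
d((-17, -19), (9, -15)) = 26.3059
d((-17, -19), (6, -6)) = 26.4197
d((-17, -19), (-17, -27)) = 8.0
d((-17, -19), (15, -18)) = 32.0156
d((-17, -19), (28, -18)) = 45.0111
d((4, 12), (9, -15)) = 27.4591
d((4, 12), (6, -6)) = 18.1108
d((4, 12), (-17, -27)) = 44.2945
d((4, 12), (15, -18)) = 31.9531
d((4, 12), (28, -18)) = 38.4187
d((9, -15), (6, -6)) = 9.4868
d((9, -15), (-17, -27)) = 28.6356
d((9, -15), (15, -18)) = 6.7082 <-- minimum
d((9, -15), (28, -18)) = 19.2354
d((6, -6), (-17, -27)) = 31.1448
d((6, -6), (15, -18)) = 15.0
d((6, -6), (28, -18)) = 25.0599
d((-17, -27), (15, -18)) = 33.2415
d((-17, -27), (28, -18)) = 45.8912
d((15, -18), (28, -18)) = 13.0

Closest pair: (9, -15) and (15, -18) with distance 6.7082

The closest pair is (9, -15) and (15, -18) with Euclidean distance 6.7082. For 9 points, brute-force pairwise comparison is shown above. For large n, the divide-and-conquer algorithm (sort by x, recurse on halves, check the dividing strip) achieves O(n log n).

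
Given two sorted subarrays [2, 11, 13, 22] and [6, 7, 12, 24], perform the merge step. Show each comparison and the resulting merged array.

Merging process:

Compare 2 vs 6: take 2 from left. Merged: [2]
Compare 11 vs 6: take 6 from right. Merged: [2, 6]
Compare 11 vs 7: take 7 from right. Merged: [2, 6, 7]
Compare 11 vs 12: take 11 from left. Merged: [2, 6, 7, 11]
Compare 13 vs 12: take 12 from right. Merged: [2, 6, 7, 11, 12]
Compare 13 vs 24: take 13 from left. Merged: [2, 6, 7, 11, 12, 13]
Compare 22 vs 24: take 22 from left. Merged: [2, 6, 7, 11, 12, 13, 22]
Append remaining from right: [24]. Merged: [2, 6, 7, 11, 12, 13, 22, 24]

Final merged array: [2, 6, 7, 11, 12, 13, 22, 24]
Total comparisons: 7

The merged array is [2, 6, 7, 11, 12, 13, 22, 24], requiring 7 comparisons. The merge step runs in O(n) time where n is the total number of elements.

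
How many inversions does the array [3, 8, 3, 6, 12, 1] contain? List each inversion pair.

Finding inversions in [3, 8, 3, 6, 12, 1]:

(0, 5): arr[0]=3 > arr[5]=1
(1, 2): arr[1]=8 > arr[2]=3
(1, 3): arr[1]=8 > arr[3]=6
(1, 5): arr[1]=8 > arr[5]=1
(2, 5): arr[2]=3 > arr[5]=1
(3, 5): arr[3]=6 > arr[5]=1
(4, 5): arr[4]=12 > arr[5]=1

Total inversions: 7

The array has 7 inversion(s): (0,5), (1,2), (1,3), (1,5), (2,5), (3,5), (4,5). Each pair (i,j) satisfies i < j and arr[i] > arr[j].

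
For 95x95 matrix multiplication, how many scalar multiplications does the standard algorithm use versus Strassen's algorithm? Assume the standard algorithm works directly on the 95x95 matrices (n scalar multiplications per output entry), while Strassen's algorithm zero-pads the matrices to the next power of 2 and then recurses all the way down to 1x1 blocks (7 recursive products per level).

Matrix multiplication for 95x95 matrices:

Strassen's algorithm requires power-of-2 dimensions. Pad 95x95 to 128x128 (next power of 2).

Standard algorithm: 95^3 = 857375 multiplications
Strassen's algorithm: 7^(log2(128)) = 7^7 = 823543 multiplications
Savings: 857375 - 823543 = 33832 multiplications

Standard: 857375 multiplications (95^3). Strassen: 823543 multiplications (7^7, after padding to 128x128). Strassen reduces 8 recursive multiplications to 7 at each level.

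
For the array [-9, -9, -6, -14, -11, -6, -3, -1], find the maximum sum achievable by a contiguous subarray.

Using Kadane's algorithm on [-9, -9, -6, -14, -11, -6, -3, -1]:

Scanning through the array:
Position 1 (value -9): max_ending_here = -9, max_so_far = -9
Position 2 (value -6): max_ending_here = -6, max_so_far = -6
Position 3 (value -14): max_ending_here = -14, max_so_far = -6
Position 4 (value -11): max_ending_here = -11, max_so_far = -6
Position 5 (value -6): max_ending_here = -6, max_so_far = -6
Position 6 (value -3): max_ending_here = -3, max_so_far = -3
Position 7 (value -1): max_ending_here = -1, max_so_far = -1

Maximum subarray: [-1]
Maximum sum: -1

The maximum subarray is [-1] with sum -1. This subarray runs from index 7 to index 7.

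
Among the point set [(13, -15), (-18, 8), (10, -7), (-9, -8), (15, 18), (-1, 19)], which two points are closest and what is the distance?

Computing all pairwise distances among 6 points:

d((13, -15), (-18, 8)) = 38.6005
d((13, -15), (10, -7)) = 8.544 <-- minimum
d((13, -15), (-9, -8)) = 23.0868
d((13, -15), (15, 18)) = 33.0606
d((13, -15), (-1, 19)) = 36.7696
d((-18, 8), (10, -7)) = 31.7648
d((-18, 8), (-9, -8)) = 18.3576
d((-18, 8), (15, 18)) = 34.4819
d((-18, 8), (-1, 19)) = 20.2485
d((10, -7), (-9, -8)) = 19.0263
d((10, -7), (15, 18)) = 25.4951
d((10, -7), (-1, 19)) = 28.2312
d((-9, -8), (15, 18)) = 35.3836
d((-9, -8), (-1, 19)) = 28.1603
d((15, 18), (-1, 19)) = 16.0312

Closest pair: (13, -15) and (10, -7) with distance 8.544

The closest pair is (13, -15) and (10, -7) with Euclidean distance 8.544. For 6 points, brute-force pairwise comparison is shown above. For large n, the divide-and-conquer algorithm (sort by x, recurse on halves, check the dividing strip) achieves O(n log n).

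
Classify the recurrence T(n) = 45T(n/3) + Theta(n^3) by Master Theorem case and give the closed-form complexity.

Master Theorem for T(n) = 45T(n/3) + O(n^3):

a = 45, b = 3, c = 3
log_b(a) = log_3(45) = 3.4650

Case 1: c = 3 < log_3(45) = 3.4650
T(n) = O(n^(log_3 45))

For T(n) = 45T(n/3) + O(n^3): log_3(45) = 3.4650. This is Case 1 of the Master Theorem (c < log_b(a), work dominated by leaves), giving O(n^(log_3 45)).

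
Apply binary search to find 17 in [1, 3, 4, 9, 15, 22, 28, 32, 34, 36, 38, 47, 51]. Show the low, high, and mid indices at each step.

Binary search for 17 in [1, 3, 4, 9, 15, 22, 28, 32, 34, 36, 38, 47, 51]:

lo=0, hi=12, mid=6, arr[mid]=28 -> 28 > 17, search left half
lo=0, hi=5, mid=2, arr[mid]=4 -> 4 < 17, search right half
lo=3, hi=5, mid=4, arr[mid]=15 -> 15 < 17, search right half
lo=5, hi=5, mid=5, arr[mid]=22 -> 22 > 17, search left half
lo=5 > hi=4, target 17 not found

Binary search determines that 17 is not in the array after 4 comparisons. The search space was exhausted without finding the target.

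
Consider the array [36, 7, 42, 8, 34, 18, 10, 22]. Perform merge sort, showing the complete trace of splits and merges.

Merge sort trace:

Split: [36, 7, 42, 8, 34, 18, 10, 22] -> [36, 7, 42, 8] and [34, 18, 10, 22]
  Split: [36, 7, 42, 8] -> [36, 7] and [42, 8]
    Split: [36, 7] -> [36] and [7]
    Merge: [36] + [7] -> [7, 36]
    Split: [42, 8] -> [42] and [8]
    Merge: [42] + [8] -> [8, 42]
  Merge: [7, 36] + [8, 42] -> [7, 8, 36, 42]
  Split: [34, 18, 10, 22] -> [34, 18] and [10, 22]
    Split: [34, 18] -> [34] and [18]
    Merge: [34] + [18] -> [18, 34]
    Split: [10, 22] -> [10] and [22]
    Merge: [10] + [22] -> [10, 22]
  Merge: [18, 34] + [10, 22] -> [10, 18, 22, 34]
Merge: [7, 8, 36, 42] + [10, 18, 22, 34] -> [7, 8, 10, 18, 22, 34, 36, 42]

Final sorted array: [7, 8, 10, 18, 22, 34, 36, 42]

The merge sort proceeds by recursively splitting the array and merging sorted halves.
After all merges, the sorted array is [7, 8, 10, 18, 22, 34, 36, 42].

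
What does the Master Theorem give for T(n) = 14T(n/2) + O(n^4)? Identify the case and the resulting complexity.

Master Theorem for T(n) = 14T(n/2) + O(n^4):

a = 14, b = 2, c = 4
log_b(a) = log_2(14) = 3.8074

Case 3: c = 4 > log_2(14) = 3.8074
T(n) = O(n^4) = O(n^4)

For T(n) = 14T(n/2) + O(n^4): log_2(14) = 3.8074. This is Case 3 of the Master Theorem (c > log_b(a), work dominated by root), giving O(n^4).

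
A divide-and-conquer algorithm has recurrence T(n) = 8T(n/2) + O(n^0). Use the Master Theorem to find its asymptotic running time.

Master Theorem for T(n) = 8T(n/2) + O(n^0):

a = 8, b = 2, c = 0
log_b(a) = log_2(8) = 3.0000

Case 1: c = 0 < log_2(8) = 3.0000
T(n) = O(n^(log_2 8)) = O(n^3)

For T(n) = 8T(n/2) + O(n^0): log_2(8) = 3.0000. This is Case 1 of the Master Theorem (c < log_b(a), work dominated by leaves), giving O(n^3).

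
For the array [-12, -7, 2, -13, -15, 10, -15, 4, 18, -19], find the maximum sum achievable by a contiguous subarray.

Using Kadane's algorithm on [-12, -7, 2, -13, -15, 10, -15, 4, 18, -19]:

Scanning through the array:
Position 1 (value -7): max_ending_here = -7, max_so_far = -7
Position 2 (value 2): max_ending_here = 2, max_so_far = 2
Position 3 (value -13): max_ending_here = -11, max_so_far = 2
Position 4 (value -15): max_ending_here = -15, max_so_far = 2
Position 5 (value 10): max_ending_here = 10, max_so_far = 10
Position 6 (value -15): max_ending_here = -5, max_so_far = 10
Position 7 (value 4): max_ending_here = 4, max_so_far = 10
Position 8 (value 18): max_ending_here = 22, max_so_far = 22
Position 9 (value -19): max_ending_here = 3, max_so_far = 22

Maximum subarray: [4, 18]
Maximum sum: 22

The maximum subarray is [4, 18] with sum 22. This subarray runs from index 7 to index 8.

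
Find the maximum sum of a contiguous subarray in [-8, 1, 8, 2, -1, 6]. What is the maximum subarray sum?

Using Kadane's algorithm on [-8, 1, 8, 2, -1, 6]:

Scanning through the array:
Position 1 (value 1): max_ending_here = 1, max_so_far = 1
Position 2 (value 8): max_ending_here = 9, max_so_far = 9
Position 3 (value 2): max_ending_here = 11, max_so_far = 11
Position 4 (value -1): max_ending_here = 10, max_so_far = 11
Position 5 (value 6): max_ending_here = 16, max_so_far = 16

Maximum subarray: [1, 8, 2, -1, 6]
Maximum sum: 16

The maximum subarray is [1, 8, 2, -1, 6] with sum 16. This subarray runs from index 1 to index 5.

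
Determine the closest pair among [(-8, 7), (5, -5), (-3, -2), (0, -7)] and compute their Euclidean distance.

Computing all pairwise distances among 4 points:

d((-8, 7), (5, -5)) = 17.6918
d((-8, 7), (-3, -2)) = 10.2956
d((-8, 7), (0, -7)) = 16.1245
d((5, -5), (-3, -2)) = 8.544
d((5, -5), (0, -7)) = 5.3852 <-- minimum
d((-3, -2), (0, -7)) = 5.831

Closest pair: (5, -5) and (0, -7) with distance 5.3852

The closest pair is (5, -5) and (0, -7) with Euclidean distance 5.3852. For 4 points, brute-force pairwise comparison is shown above. For large n, the divide-and-conquer algorithm (sort by x, recurse on halves, check the dividing strip) achieves O(n log n).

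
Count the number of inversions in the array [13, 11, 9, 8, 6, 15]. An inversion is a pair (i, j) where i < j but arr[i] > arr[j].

Finding inversions in [13, 11, 9, 8, 6, 15]:

(0, 1): arr[0]=13 > arr[1]=11
(0, 2): arr[0]=13 > arr[2]=9
(0, 3): arr[0]=13 > arr[3]=8
(0, 4): arr[0]=13 > arr[4]=6
(1, 2): arr[1]=11 > arr[2]=9
(1, 3): arr[1]=11 > arr[3]=8
(1, 4): arr[1]=11 > arr[4]=6
(2, 3): arr[2]=9 > arr[3]=8
(2, 4): arr[2]=9 > arr[4]=6
(3, 4): arr[3]=8 > arr[4]=6

Total inversions: 10

The array has 10 inversion(s): (0,1), (0,2), (0,3), (0,4), (1,2), (1,3), (1,4), (2,3), (2,4), (3,4). Each pair (i,j) satisfies i < j and arr[i] > arr[j].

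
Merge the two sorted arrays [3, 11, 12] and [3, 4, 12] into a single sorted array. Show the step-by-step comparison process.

Merging process:

Compare 3 vs 3: take 3 from left. Merged: [3]
Compare 11 vs 3: take 3 from right. Merged: [3, 3]
Compare 11 vs 4: take 4 from right. Merged: [3, 3, 4]
Compare 11 vs 12: take 11 from left. Merged: [3, 3, 4, 11]
Compare 12 vs 12: take 12 from left. Merged: [3, 3, 4, 11, 12]
Append remaining from right: [12]. Merged: [3, 3, 4, 11, 12, 12]

Final merged array: [3, 3, 4, 11, 12, 12]
Total comparisons: 5

The merged array is [3, 3, 4, 11, 12, 12], requiring 5 comparisons. The merge step runs in O(n) time where n is the total number of elements.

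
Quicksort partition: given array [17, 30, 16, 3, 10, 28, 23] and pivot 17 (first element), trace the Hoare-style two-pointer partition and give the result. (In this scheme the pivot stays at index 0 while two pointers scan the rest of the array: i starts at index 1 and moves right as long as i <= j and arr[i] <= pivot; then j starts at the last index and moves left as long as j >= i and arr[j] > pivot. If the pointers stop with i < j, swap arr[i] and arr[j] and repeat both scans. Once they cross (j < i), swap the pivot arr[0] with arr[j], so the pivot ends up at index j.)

Hoare-style two-pointer partition with pivot = 17:

Initial array: [17, 30, 16, 3, 10, 28, 23]

Pointers start at i = 1, j = 6.
i stops at index 1 (arr[1]=30 > 17), j stops at index 4 (arr[4]=10 <= 17): swap arr[1] and arr[4], array becomes [17, 10, 16, 3, 30, 28, 23]
i ends at 4, j ends at 3: the pointers have crossed (j < i), so scanning stops.

Swap pivot arr[0] with arr[3] to place pivot at position 3: [3, 10, 16, 17, 30, 28, 23]
Pivot position: 3

After partitioning with pivot 17, the array becomes [3, 10, 16, 17, 30, 28, 23]. The pivot is placed at index 3. All elements to the left of the pivot are <= 17, and all elements to the right are > 17.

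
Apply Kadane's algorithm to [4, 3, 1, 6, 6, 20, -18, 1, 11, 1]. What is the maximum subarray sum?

Using Kadane's algorithm on [4, 3, 1, 6, 6, 20, -18, 1, 11, 1]:

Scanning through the array:
Position 1 (value 3): max_ending_here = 7, max_so_far = 7
Position 2 (value 1): max_ending_here = 8, max_so_far = 8
Position 3 (value 6): max_ending_here = 14, max_so_far = 14
Position 4 (value 6): max_ending_here = 20, max_so_far = 20
Position 5 (value 20): max_ending_here = 40, max_so_far = 40
Position 6 (value -18): max_ending_here = 22, max_so_far = 40
Position 7 (value 1): max_ending_here = 23, max_so_far = 40
Position 8 (value 11): max_ending_here = 34, max_so_far = 40
Position 9 (value 1): max_ending_here = 35, max_so_far = 40

Maximum subarray: [4, 3, 1, 6, 6, 20]
Maximum sum: 40

The maximum subarray is [4, 3, 1, 6, 6, 20] with sum 40. This subarray runs from index 0 to index 5.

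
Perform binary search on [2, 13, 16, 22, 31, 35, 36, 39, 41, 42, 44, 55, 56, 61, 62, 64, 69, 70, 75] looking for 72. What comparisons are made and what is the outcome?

Binary search for 72 in [2, 13, 16, 22, 31, 35, 36, 39, 41, 42, 44, 55, 56, 61, 62, 64, 69, 70, 75]:

lo=0, hi=18, mid=9, arr[mid]=42 -> 42 < 72, search right half
lo=10, hi=18, mid=14, arr[mid]=62 -> 62 < 72, search right half
lo=15, hi=18, mid=16, arr[mid]=69 -> 69 < 72, search right half
lo=17, hi=18, mid=17, arr[mid]=70 -> 70 < 72, search right half
lo=18, hi=18, mid=18, arr[mid]=75 -> 75 > 72, search left half
lo=18 > hi=17, target 72 not found

Binary search determines that 72 is not in the array after 5 comparisons. The search space was exhausted without finding the target.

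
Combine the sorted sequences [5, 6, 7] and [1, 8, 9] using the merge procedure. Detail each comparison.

Merging process:

Compare 5 vs 1: take 1 from right. Merged: [1]
Compare 5 vs 8: take 5 from left. Merged: [1, 5]
Compare 6 vs 8: take 6 from left. Merged: [1, 5, 6]
Compare 7 vs 8: take 7 from left. Merged: [1, 5, 6, 7]
Append remaining from right: [8, 9]. Merged: [1, 5, 6, 7, 8, 9]

Final merged array: [1, 5, 6, 7, 8, 9]
Total comparisons: 4

The merged array is [1, 5, 6, 7, 8, 9], requiring 4 comparisons. The merge step runs in O(n) time where n is the total number of elements.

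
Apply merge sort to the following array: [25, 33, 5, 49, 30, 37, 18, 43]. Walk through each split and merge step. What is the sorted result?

Merge sort trace:

Split: [25, 33, 5, 49, 30, 37, 18, 43] -> [25, 33, 5, 49] and [30, 37, 18, 43]
  Split: [25, 33, 5, 49] -> [25, 33] and [5, 49]
    Split: [25, 33] -> [25] and [33]
    Merge: [25] + [33] -> [25, 33]
    Split: [5, 49] -> [5] and [49]
    Merge: [5] + [49] -> [5, 49]
  Merge: [25, 33] + [5, 49] -> [5, 25, 33, 49]
  Split: [30, 37, 18, 43] -> [30, 37] and [18, 43]
    Split: [30, 37] -> [30] and [37]
    Merge: [30] + [37] -> [30, 37]
    Split: [18, 43] -> [18] and [43]
    Merge: [18] + [43] -> [18, 43]
  Merge: [30, 37] + [18, 43] -> [18, 30, 37, 43]
Merge: [5, 25, 33, 49] + [18, 30, 37, 43] -> [5, 18, 25, 30, 33, 37, 43, 49]

Final sorted array: [5, 18, 25, 30, 33, 37, 43, 49]

The merge sort proceeds by recursively splitting the array and merging sorted halves.
After all merges, the sorted array is [5, 18, 25, 30, 33, 37, 43, 49].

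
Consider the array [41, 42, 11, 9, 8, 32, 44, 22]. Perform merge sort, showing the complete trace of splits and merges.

Merge sort trace:

Split: [41, 42, 11, 9, 8, 32, 44, 22] -> [41, 42, 11, 9] and [8, 32, 44, 22]
  Split: [41, 42, 11, 9] -> [41, 42] and [11, 9]
    Split: [41, 42] -> [41] and [42]
    Merge: [41] + [42] -> [41, 42]
    Split: [11, 9] -> [11] and [9]
    Merge: [11] + [9] -> [9, 11]
  Merge: [41, 42] + [9, 11] -> [9, 11, 41, 42]
  Split: [8, 32, 44, 22] -> [8, 32] and [44, 22]
    Split: [8, 32] -> [8] and [32]
    Merge: [8] + [32] -> [8, 32]
    Split: [44, 22] -> [44] and [22]
    Merge: [44] + [22] -> [22, 44]
  Merge: [8, 32] + [22, 44] -> [8, 22, 32, 44]
Merge: [9, 11, 41, 42] + [8, 22, 32, 44] -> [8, 9, 11, 22, 32, 41, 42, 44]

Final sorted array: [8, 9, 11, 22, 32, 41, 42, 44]

The merge sort proceeds by recursively splitting the array and merging sorted halves.
After all merges, the sorted array is [8, 9, 11, 22, 32, 41, 42, 44].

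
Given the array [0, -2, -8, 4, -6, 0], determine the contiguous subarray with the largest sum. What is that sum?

Using Kadane's algorithm on [0, -2, -8, 4, -6, 0]:

Scanning through the array:
Position 1 (value -2): max_ending_here = -2, max_so_far = 0
Position 2 (value -8): max_ending_here = -8, max_so_far = 0
Position 3 (value 4): max_ending_here = 4, max_so_far = 4
Position 4 (value -6): max_ending_here = -2, max_so_far = 4
Position 5 (value 0): max_ending_here = 0, max_so_far = 4

Maximum subarray: [4]
Maximum sum: 4

The maximum subarray is [4] with sum 4. This subarray runs from index 3 to index 3.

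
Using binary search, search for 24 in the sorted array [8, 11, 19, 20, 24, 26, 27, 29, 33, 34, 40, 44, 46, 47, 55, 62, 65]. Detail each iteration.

Binary search for 24 in [8, 11, 19, 20, 24, 26, 27, 29, 33, 34, 40, 44, 46, 47, 55, 62, 65]:

lo=0, hi=16, mid=8, arr[mid]=33 -> 33 > 24, search left half
lo=0, hi=7, mid=3, arr[mid]=20 -> 20 < 24, search right half
lo=4, hi=7, mid=5, arr[mid]=26 -> 26 > 24, search left half
lo=4, hi=4, mid=4, arr[mid]=24 -> Found target at index 4!

Binary search finds 24 at index 4 after 4 comparisons. The search repeatedly halves the search space by comparing with the middle element.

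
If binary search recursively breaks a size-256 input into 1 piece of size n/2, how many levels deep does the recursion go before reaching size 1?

For divide and conquer with division factor 2:

Problem sizes at each level:
Level 0: 256
Level 1: 128
Level 2: 64
Level 3: 32
Level 4: 16
Level 5: 8
Level 6: 4
Level 7: 2
Level 8: 1

The root is level 0 and the size-1 base case is level 8 (the tree spans levels 0 through 8, i.e. 9 levels counting the root), so the depth is the number of divisions: log_2(256) = 8

The recursion tree depth is log_2(256) = 8. At each level, the problem size is divided by 2, so it takes 8 divisions to reduce to a base case of size 1. The algorithm makes 1 recursive call at each level.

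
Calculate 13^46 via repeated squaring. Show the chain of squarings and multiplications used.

Computing 13^46 by squaring (build up from 13^1; each line after the first costs one multiplication):

13^1 = 13
13^2 = (13^1)^2 = 13^2 = 169
13^4 = (13^2)^2 = 169^2 = 28561
13^5 = 13 * 13^4 = 13 * 28561 = 371293
13^10 = (13^5)^2 = 371293^2 = 137858491849
13^11 = 13 * 13^10 = 13 * 137858491849 = 1792160394037
13^22 = (13^11)^2 = 1792160394037^2 = 3211838877954855105157369
13^23 = 13 * 13^22 = 13 * 3211838877954855105157369 = 41753905413413116367045797
13^46 = (13^23)^2 = 41753905413413116367045797^2 = 1743388617272249143997555461487119439669521095365209

Result: 1743388617272249143997555461487119439669521095365209
Multiplications needed: 8 (8 lines after 13^1)

13^46 = 1743388617272249143997555461487119439669521095365209. Using exponentiation by squaring, this requires 8 multiplications. The key idea: if the exponent is even, square the half-power; if odd, multiply by the base once.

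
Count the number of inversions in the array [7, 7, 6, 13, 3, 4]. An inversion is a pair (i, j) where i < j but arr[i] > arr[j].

Finding inversions in [7, 7, 6, 13, 3, 4]:

(0, 2): arr[0]=7 > arr[2]=6
(0, 4): arr[0]=7 > arr[4]=3
(0, 5): arr[0]=7 > arr[5]=4
(1, 2): arr[1]=7 > arr[2]=6
(1, 4): arr[1]=7 > arr[4]=3
(1, 5): arr[1]=7 > arr[5]=4
(2, 4): arr[2]=6 > arr[4]=3
(2, 5): arr[2]=6 > arr[5]=4
(3, 4): arr[3]=13 > arr[4]=3
(3, 5): arr[3]=13 > arr[5]=4

Total inversions: 10

The array has 10 inversion(s): (0,2), (0,4), (0,5), (1,2), (1,4), (1,5), (2,4), (2,5), (3,4), (3,5). Each pair (i,j) satisfies i < j and arr[i] > arr[j].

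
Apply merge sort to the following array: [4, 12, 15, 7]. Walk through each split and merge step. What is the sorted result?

Merge sort trace:

Split: [4, 12, 15, 7] -> [4, 12] and [15, 7]
  Split: [4, 12] -> [4] and [12]
  Merge: [4] + [12] -> [4, 12]
  Split: [15, 7] -> [15] and [7]
  Merge: [15] + [7] -> [7, 15]
Merge: [4, 12] + [7, 15] -> [4, 7, 12, 15]

Final sorted array: [4, 7, 12, 15]

The merge sort proceeds by recursively splitting the array and merging sorted halves.
After all merges, the sorted array is [4, 7, 12, 15].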